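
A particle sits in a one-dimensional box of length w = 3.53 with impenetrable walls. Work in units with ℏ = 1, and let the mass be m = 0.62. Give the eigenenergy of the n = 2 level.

E = 2.55

The infinite-well eigenfunctions ψ_n = √(2/w) sin(nπx/w) vanish at both walls, giving E_n = n²π²ℏ²/(2mw²).
E_2 = 2² × π² / (2 × 0.62 × 3.53²) = 2.555.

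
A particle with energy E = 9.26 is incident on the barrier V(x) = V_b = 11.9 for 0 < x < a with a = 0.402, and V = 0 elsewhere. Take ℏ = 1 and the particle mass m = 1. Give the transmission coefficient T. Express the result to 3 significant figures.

E < V_b: inside the barrier ψ ∝ e^{±κx} with κ = √(2m(V_b − E))/ℏ = 2.298.
κa = 0.9237, sinh(κa) = 1.061.
Matching ψ, ψ′ at both faces gives T = [1 + V_b² sinh²(κa) / (4E(V_b − E))]⁻¹ = 1/2.630 = 0.380.

T = 0.380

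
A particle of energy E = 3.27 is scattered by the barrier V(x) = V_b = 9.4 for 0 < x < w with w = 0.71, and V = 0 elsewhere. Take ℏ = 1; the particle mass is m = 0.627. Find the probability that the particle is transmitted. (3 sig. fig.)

Since E < V_b the interior solution is evanescent with decay constant κ = √(2m(V_b − E))/ℏ = 2.773.
κw = 1.969, sinh(κw) = 3.510.
The exact tunnelling result is T⁻¹ = 1 + V_b² sinh²(κw) / [4E(V_b − E)] = 14.58, so T = 0.0686.

T = 0.0686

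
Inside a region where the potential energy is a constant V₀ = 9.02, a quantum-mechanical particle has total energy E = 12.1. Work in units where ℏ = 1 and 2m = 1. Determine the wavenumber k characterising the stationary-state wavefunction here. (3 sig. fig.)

With E > V₀ the solution is oscillatory, ψ ∝ e^{±ikx} with k = √(2m(E − V₀))/ℏ.
k = √(2 × 0.5 × 3.08) = 1.755.

k = 1.75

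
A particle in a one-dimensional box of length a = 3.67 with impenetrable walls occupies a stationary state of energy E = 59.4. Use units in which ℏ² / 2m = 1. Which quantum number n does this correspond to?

n = 9

For an infinite well E_n = n²π²ℏ²/(2ma²), so n = (a/πℏ)√(2mE).
n = (3.67/π) × √(2 × 0.5 × 59.4) = 9.003 → n = 9.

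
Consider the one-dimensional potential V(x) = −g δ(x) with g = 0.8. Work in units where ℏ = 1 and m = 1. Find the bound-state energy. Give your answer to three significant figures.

The bound state is ψ(x) = √κ e^{−κ|x|}. The derivative jump ψ'(0⁺) − ψ'(0⁻) = −(2mg/ℏ²)ψ(0) fixes κ = mg/ℏ² = 0.8000.
Then E = −ℏ²κ²/(2m) = −mg²/(2ℏ²) = -0.3200.

E = -0.320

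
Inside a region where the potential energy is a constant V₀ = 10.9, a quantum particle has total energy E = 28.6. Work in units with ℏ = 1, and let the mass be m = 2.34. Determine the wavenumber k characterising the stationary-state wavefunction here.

k = 9.10

With E > V₀ the solution is oscillatory, ψ ∝ e^{±ikx} with k = √(2m(E − V₀))/ℏ.
k = √(2 × 2.34 × 17.7) = 9.101.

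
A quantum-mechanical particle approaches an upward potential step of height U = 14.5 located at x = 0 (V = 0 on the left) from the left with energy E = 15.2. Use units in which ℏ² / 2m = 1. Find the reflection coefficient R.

On each side the TISE gives plane waves with k = √(2m(E − V))/ℏ: k₁ = √(2·½·15.2) = 3.899, k₂ = √(2·½·0.7) = 0.8367.
Continuity of ψ and ψ′ at the step yields the reflection amplitude r = (k₁ − k₂)/(k₁ + k₂) = 0.6466; thus R = |r|² = 0.4181, T = 0.5819.

R = 0.418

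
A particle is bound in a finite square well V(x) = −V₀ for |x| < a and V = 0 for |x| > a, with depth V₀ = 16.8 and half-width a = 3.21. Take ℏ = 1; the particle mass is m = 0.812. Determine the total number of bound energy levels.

N = 11

Define the well-strength parameter z₀ = (a/ℏ)√(2mV₀) = 3.21 × √(2·0.812·16.8) = 16.77.
A new bound state (alternating even/odd) appears each time z₀ passes a multiple of π/2, so N = ⌊2z₀/π⌋ + 1 = ⌊10.67⌋ + 1 = 11.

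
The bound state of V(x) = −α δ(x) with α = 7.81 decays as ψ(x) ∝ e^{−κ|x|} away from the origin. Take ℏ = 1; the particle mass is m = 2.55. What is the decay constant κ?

κ = 19.9

Integrating the TISE across x = 0 gives the cusp condition ψ'(0⁺) − ψ'(0⁻) = −(2mα/ℏ²)ψ(0).
With ψ ∝ e^{−κ|x|} this yields −2κ = −2mα/ℏ², so κ = mα/ℏ² = 19.92.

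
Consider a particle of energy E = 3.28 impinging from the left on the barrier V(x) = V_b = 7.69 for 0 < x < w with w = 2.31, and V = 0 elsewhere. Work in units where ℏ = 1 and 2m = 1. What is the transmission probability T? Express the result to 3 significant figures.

T = 0.000239

E < V_b: inside the barrier ψ ∝ e^{±κx} with κ = √(2m(V_b − E))/ℏ = 2.100.
κw = 4.851, sinh(κw) = 63.93.
Matching ψ, ψ′ at both faces gives T = [1 + V_b² sinh²(κw) / (4E(V_b − E))]⁻¹ = 1/4178 = 0.000239.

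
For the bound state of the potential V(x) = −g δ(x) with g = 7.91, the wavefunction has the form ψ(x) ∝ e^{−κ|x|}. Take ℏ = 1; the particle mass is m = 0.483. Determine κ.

κ = 3.82

Integrating the TISE across x = 0 gives the cusp condition ψ'(0⁺) − ψ'(0⁻) = −(2mg/ℏ²)ψ(0).
With ψ ∝ e^{−κ|x|} this yields −2κ = −2mg/ℏ², so κ = mg/ℏ² = 3.821.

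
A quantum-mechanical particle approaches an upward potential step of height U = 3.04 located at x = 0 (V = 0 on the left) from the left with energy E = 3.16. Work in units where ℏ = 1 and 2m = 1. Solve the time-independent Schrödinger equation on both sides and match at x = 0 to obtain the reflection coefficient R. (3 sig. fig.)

R = 0.454

On each side the TISE gives plane waves with k = √(2m(E − V))/ℏ: k₁ = √(2·½·3.16) = 1.778, k₂ = √(2·½·0.12) = 0.3464.
Matching ψ and ψ′ at x = 0 gives r = (k₁ − k₂)/(k₁ + k₂), so R = r² = 0.4540 and T = 1 − R = 0.5460.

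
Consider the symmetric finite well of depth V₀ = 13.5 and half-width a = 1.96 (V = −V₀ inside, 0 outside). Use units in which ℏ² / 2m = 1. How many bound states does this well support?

Define the well-strength parameter z₀ = (a/ℏ)√(2mV₀) = 1.96 × √(2·0.5·13.5) = 7.201.
The even/odd transcendental equations gain one root per π/2 in z₀, giving N = 1 + ⌊2z₀/π⌋ = 1 + ⌊4.585⌋ = 5.

N = 5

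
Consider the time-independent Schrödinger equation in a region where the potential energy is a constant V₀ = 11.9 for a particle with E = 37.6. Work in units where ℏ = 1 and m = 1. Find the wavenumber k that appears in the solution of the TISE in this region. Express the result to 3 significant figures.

k = 7.17

With E > V₀ the solution is oscillatory, ψ ∝ e^{±ikx} with k = √(2m(E − V₀))/ℏ.
k = √(2 × 1 × 25.7) = 7.169.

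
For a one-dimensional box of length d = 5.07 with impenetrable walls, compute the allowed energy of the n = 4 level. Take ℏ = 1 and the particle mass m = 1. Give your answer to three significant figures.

E = 3.07

Requiring ψ(0) = ψ(d) = 0 quantises k = nπ/d, hence E_n = ℏ²k²/2m = n²π²ℏ²/(2md²).
E_4 = 4² × π² / (2 × 1 × 5.07²) = 3.072.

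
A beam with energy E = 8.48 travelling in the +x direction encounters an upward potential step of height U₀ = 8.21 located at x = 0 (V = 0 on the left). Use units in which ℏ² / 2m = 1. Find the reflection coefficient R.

R = 0.486

On each side the TISE gives plane waves with k = √(2m(E − V))/ℏ: k₁ = √(2·½·8.48) = 2.912, k₂ = √(2·½·0.27) = 0.5196.
Matching ψ and ψ′ at x = 0 gives r = (k₁ − k₂)/(k₁ + k₂), so R = r² = 0.4860 and T = 1 − R = 0.5140.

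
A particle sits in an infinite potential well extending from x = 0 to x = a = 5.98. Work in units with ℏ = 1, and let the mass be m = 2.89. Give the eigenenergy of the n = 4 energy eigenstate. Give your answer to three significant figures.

E = 0.764

Requiring ψ(0) = ψ(a) = 0 quantises k = nπ/a, hence E_n = ℏ²k²/2m = n²π²ℏ²/(2ma²).
E_4 = 4² × π² / (2 × 2.89 × 5.98²) = 0.7640.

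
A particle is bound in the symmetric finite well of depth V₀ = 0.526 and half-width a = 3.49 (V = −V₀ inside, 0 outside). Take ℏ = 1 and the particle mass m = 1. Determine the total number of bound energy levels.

N = 3

The dimensionless depth is z₀ = a√(2mV₀)/ℏ = 3.49 × √(1.052) = 3.580.
The even/odd transcendental equations gain one root per π/2 in z₀, giving N = 1 + ⌊2z₀/π⌋ = 1 + ⌊2.279⌋ = 3.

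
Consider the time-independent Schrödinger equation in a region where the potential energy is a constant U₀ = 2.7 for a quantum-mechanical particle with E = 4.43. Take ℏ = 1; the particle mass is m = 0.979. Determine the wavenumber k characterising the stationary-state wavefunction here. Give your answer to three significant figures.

With E > U₀ the solution is oscillatory, ψ ∝ e^{±ikx} with k = √(2m(E − U₀))/ℏ.
k = √(2 × 0.979 × 1.73) = 1.840.

k = 1.84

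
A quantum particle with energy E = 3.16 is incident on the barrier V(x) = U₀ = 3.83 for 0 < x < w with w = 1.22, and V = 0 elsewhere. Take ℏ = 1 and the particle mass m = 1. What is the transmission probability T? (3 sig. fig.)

T = 0.134

E < U₀: inside the barrier ψ ∝ e^{±κx} with κ = √(2m(U₀ − E))/ℏ = 1.158.
κw = 1.412, sinh(κw) = 1.931.
The exact tunnelling result is T⁻¹ = 1 + U₀² sinh²(κw) / [4E(U₀ − E)] = 7.457, so T = 0.134.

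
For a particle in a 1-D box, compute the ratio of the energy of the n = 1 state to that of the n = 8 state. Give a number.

0.015625

E_n = n²π²ℏ²/(2mL²) so the ratio is n₂²/n₁² = 1/64 = 0.015625.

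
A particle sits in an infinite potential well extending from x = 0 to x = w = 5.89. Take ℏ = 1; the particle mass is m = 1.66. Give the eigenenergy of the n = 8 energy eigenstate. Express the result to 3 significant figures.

E = 5.48

The infinite-well eigenfunctions ψ_n = √(2/w) sin(nπx/w) vanish at both walls, giving E_n = n²π²ℏ²/(2mw²).
E_8 = 8² × π² / (2 × 1.66 × 5.89²) = 5.484.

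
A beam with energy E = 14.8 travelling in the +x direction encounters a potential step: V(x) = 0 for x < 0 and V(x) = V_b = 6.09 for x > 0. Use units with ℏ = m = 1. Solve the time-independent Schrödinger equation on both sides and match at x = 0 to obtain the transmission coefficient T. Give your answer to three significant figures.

On each side the TISE gives plane waves with k = √(2m(E − V))/ℏ: k₁ = √(2·1·14.8) = 5.441, k₂ = √(2·1·8.71) = 4.174.
Matching ψ and ψ′ at x = 0 gives r = (k₁ − k₂)/(k₁ + k₂), so R = r² = 0.01736 and T = 1 − R = 0.9826.

T = 0.983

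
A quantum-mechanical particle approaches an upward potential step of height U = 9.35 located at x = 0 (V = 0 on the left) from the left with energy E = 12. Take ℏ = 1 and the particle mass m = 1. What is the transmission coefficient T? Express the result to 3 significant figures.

T = 0.870

On each side the TISE gives plane waves with k = √(2m(E − V))/ℏ: k₁ = √(2·1·12) = 4.899, k₂ = √(2·1·2.65) = 2.302.
Matching ψ and ψ′ at x = 0 gives r = (k₁ − k₂)/(k₁ + k₂), so R = r² = 0.1300 and T = 1 − R = 0.8700.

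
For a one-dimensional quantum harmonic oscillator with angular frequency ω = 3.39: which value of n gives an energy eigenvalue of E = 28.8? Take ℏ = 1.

Invert E_n = (n + ½)ℏω: n = E/ℏω − ½ = 7.996, so n = 8.

n = 8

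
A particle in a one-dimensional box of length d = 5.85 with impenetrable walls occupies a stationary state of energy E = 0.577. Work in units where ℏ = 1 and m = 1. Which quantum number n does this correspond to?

From E_n = n²π²ℏ²/(2md²) invert to n = √(2md²E)/(πℏ).
n = (5.85/π) × √(2 × 1 × 0.577) = 2.000 → n = 2.

n = 2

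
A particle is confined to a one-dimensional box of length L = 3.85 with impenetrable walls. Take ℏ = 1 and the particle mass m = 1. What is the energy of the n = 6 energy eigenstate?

The infinite-well eigenfunctions ψ_n = √(2/L) sin(nπx/L) vanish at both walls, giving E_n = n²π²ℏ²/(2mL²).
E_6 = 6² × π² / (2 × 1 × 3.85²) = 11.99.

E = 12.0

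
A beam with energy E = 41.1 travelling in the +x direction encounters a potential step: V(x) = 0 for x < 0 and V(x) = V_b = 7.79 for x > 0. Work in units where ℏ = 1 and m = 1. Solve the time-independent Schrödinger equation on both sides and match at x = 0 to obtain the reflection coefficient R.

The wavenumbers are k₁ = √(2mE)/ℏ = 9.066 on the left and k₂ = √(2m(E − V_b))/ℏ = 8.162 on the right.
Matching ψ and ψ′ at x = 0 gives r = (k₁ − k₂)/(k₁ + k₂), so R = r² = 0.002755 and T = 1 − R = 0.9972.

R = 0.00276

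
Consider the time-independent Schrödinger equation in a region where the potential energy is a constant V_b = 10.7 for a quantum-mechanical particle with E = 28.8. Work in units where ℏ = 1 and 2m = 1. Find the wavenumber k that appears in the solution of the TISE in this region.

With E > V_b the solution is oscillatory, ψ ∝ e^{±ikx} with k = √(2m(E − V_b))/ℏ.
k = √(2 × 0.5 × 18.1) = 4.254.

k = 4.25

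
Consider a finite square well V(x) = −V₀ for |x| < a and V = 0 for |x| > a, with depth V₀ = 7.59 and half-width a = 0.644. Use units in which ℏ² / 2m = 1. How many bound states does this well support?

The dimensionless depth is z₀ = a√(2mV₀)/ℏ = 0.644 × √(7.590) = 1.774.
A new bound state (alternating even/odd) appears each time z₀ passes a multiple of π/2, so N = ⌊2z₀/π⌋ + 1 = ⌊1.130⌋ + 1 = 2.

N = 2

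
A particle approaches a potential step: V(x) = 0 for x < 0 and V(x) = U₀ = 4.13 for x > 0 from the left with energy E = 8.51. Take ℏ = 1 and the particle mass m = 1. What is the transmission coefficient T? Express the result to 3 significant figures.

T = 0.973

The wavenumbers are k₁ = √(2mE)/ℏ = 4.126 on the left and k₂ = √(2m(E − U₀))/ℏ = 2.960 on the right.
Matching ψ and ψ′ at x = 0 gives r = (k₁ − k₂)/(k₁ + k₂), so R = r² = 0.02707 and T = 1 − R = 0.9729.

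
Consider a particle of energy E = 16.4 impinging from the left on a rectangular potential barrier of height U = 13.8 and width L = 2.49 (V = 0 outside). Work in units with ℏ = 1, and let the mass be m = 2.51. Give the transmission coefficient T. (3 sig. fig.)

T = 0.838

E > U: inside the barrier k₂ = √(2m(E − U))/ℏ = 3.613, k₂L = 8.996.
Matching at both interfaces gives T⁻¹ = 1 + U² sin²(k₂L) / [4E(E − U)] = 1.193, hence T = 0.838.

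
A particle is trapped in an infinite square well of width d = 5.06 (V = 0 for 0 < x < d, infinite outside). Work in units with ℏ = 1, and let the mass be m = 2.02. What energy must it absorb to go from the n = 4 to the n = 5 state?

E_n = n²π²ℏ²/(2md²), so ΔE = (5² − 4²) π²ℏ²/(2md²).
ΔE = 9 × π² / (2 × 2.02 × 5.06²) = 0.8587.

ΔE = 0.859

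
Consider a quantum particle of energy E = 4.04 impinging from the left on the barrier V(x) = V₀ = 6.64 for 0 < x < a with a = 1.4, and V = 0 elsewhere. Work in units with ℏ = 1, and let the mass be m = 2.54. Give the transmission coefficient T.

Since E < V₀ the interior solution is evanescent with decay constant κ = √(2m(V₀ − E))/ℏ = 3.634.
κa = 5.088, sinh(κa) = 81.03.
Matching ψ, ψ′ at both faces gives T = [1 + V₀² sinh²(κa) / (4E(V₀ − E))]⁻¹ = 1/6891 = 0.000145.

T = 0.000145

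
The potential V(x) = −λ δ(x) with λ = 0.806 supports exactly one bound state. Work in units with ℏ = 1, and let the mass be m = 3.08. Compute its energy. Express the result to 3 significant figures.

The bound state is ψ(x) = √κ e^{−κ|x|}. The derivative jump ψ'(0⁺) − ψ'(0⁻) = −(2mλ/ℏ²)ψ(0) fixes κ = mλ/ℏ² = 2.482.
Then E = −ℏ²κ²/(2m) = −mλ²/(2ℏ²) = -1.000.

E = -1.00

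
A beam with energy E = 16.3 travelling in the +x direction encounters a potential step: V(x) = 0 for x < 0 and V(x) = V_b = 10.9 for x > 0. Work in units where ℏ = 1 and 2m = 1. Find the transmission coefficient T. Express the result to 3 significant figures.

T = 0.927

On each side the TISE gives plane waves with k = √(2m(E − V))/ℏ: k₁ = √(2·½·16.3) = 4.037, k₂ = √(2·½·5.4) = 2.324.
Continuity of ψ and ψ′ at the step yields the reflection amplitude r = (k₁ − k₂)/(k₁ + k₂) = 0.2694; thus R = |r|² = 0.07256, T = 0.9274.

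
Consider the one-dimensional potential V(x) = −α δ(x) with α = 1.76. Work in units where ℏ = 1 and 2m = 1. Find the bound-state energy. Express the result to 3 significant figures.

The bound state is ψ(x) = √κ e^{−κ|x|}. The derivative jump ψ'(0⁺) − ψ'(0⁻) = −(2mα/ℏ²)ψ(0) fixes κ = mα/ℏ² = 0.8800.
Then E = −ℏ²κ²/(2m) = −mα²/(2ℏ²) = -0.7744.

E = -0.774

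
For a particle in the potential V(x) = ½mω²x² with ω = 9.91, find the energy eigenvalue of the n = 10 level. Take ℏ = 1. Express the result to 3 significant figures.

E = 104

Using E_n = (n + ½)ℏω: E_10 = 10.5 × 9.91 = 104.1.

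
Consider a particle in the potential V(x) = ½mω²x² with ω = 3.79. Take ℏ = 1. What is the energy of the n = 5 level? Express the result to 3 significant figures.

Using E_n = (n + ½)ℏω: E_5 = 5.5 × 3.79 = 20.85.

E = 20.8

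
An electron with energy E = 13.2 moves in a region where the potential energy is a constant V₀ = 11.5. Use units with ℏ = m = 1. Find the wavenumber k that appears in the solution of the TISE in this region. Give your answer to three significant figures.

With E > V₀ the solution is oscillatory, ψ ∝ e^{±ikx} with k = √(2m(E − V₀))/ℏ.
k = √(2 × 1 × 1.7) = 1.844.

k = 1.84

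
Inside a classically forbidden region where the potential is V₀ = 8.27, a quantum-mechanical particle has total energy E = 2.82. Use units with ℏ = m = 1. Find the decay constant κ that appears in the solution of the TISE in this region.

Since E < V₀ the TISE in this region is ψ'' = κ²ψ with κ = √(2m(V₀ − E))/ℏ.
κ = √(2 × 1 × 5.45) = 3.302.

κ = 3.30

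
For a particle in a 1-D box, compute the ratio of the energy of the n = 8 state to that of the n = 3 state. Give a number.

7.11111

E_n = n²π²ℏ²/(2mL²) so the ratio is n₂²/n₁² = 64/9 = 7.11111.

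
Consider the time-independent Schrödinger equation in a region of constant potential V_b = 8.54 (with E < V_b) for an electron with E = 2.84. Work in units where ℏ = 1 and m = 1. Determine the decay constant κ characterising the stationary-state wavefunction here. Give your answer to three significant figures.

Since E < V_b the TISE in this region is ψ'' = κ²ψ with κ = √(2m(V_b − E))/ℏ.
κ = √(2 × 1 × 5.7) = 3.376.

κ = 3.38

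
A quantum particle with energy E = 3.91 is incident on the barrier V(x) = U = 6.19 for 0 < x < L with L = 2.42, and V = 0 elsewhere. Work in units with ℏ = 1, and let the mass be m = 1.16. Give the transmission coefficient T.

E < U: inside the barrier ψ ∝ e^{±κx} with κ = √(2m(U − E))/ℏ = 2.300.
κL = 5.566, sinh(κL) = 130.7.
The exact tunnelling result is T⁻¹ = 1 + U² sinh²(κL) / [4E(U − E)] = 18350, so T = 0.0000545.

T = 0.0000545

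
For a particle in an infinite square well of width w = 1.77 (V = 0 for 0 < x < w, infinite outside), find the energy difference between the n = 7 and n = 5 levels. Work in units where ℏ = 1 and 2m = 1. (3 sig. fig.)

ΔE = 75.6

E_n = n²π²ℏ²/(2mw²), so ΔE = (7² − 5²) π²ℏ²/(2mw²).
ΔE = 24 × π² / (2 × 0.5 × 1.77²) = 75.61.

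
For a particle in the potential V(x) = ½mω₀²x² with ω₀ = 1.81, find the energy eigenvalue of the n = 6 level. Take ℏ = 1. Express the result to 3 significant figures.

E = 11.8

The oscillator eigenvalues are E_n = ℏω₀(n + ½), so E_6 = 1.81 × 6.5 = 11.77.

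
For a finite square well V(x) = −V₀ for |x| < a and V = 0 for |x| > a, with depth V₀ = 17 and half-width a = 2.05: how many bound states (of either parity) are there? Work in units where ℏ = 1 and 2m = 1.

N = 6

The dimensionless depth is z₀ = a√(2mV₀)/ℏ = 2.05 × √(17.00) = 8.452.
A new bound state (alternating even/odd) appears each time z₀ passes a multiple of π/2, so N = ⌊2z₀/π⌋ + 1 = ⌊5.381⌋ + 1 = 6.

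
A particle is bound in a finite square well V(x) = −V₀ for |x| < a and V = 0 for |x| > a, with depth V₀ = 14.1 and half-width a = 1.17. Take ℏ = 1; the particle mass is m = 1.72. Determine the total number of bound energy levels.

Define the well-strength parameter z₀ = (a/ℏ)√(2mV₀) = 1.17 × √(2·1.72·14.1) = 8.148.
A new bound state (alternating even/odd) appears each time z₀ passes a multiple of π/2, so N = ⌊2z₀/π⌋ + 1 = ⌊5.187⌋ + 1 = 6.

N = 6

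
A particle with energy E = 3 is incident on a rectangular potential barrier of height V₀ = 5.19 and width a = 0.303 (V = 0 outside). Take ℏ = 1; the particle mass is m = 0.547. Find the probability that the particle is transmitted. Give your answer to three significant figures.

Since E < V₀ the interior solution is evanescent with decay constant κ = √(2m(V₀ − E))/ℏ = 1.548.
κa = 0.4690, sinh(κa) = 0.4864.
The exact tunnelling result is T⁻¹ = 1 + V₀² sinh²(κa) / [4E(V₀ − E)] = 1.242, so T = 0.805.

T = 0.805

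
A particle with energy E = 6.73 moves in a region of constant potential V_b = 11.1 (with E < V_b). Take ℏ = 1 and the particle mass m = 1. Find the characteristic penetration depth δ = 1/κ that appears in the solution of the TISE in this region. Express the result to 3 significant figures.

δ = 0.338

Since E < V_b the TISE in this region is ψ'' = κ²ψ with κ = √(2m(V_b − E))/ℏ.
κ = √(2 × 1 × 4.37) = 2.956. The penetration depth is δ = 1/κ = 0.338.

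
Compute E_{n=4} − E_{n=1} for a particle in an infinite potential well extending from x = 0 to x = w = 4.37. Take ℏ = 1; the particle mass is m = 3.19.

E_n = n²π²ℏ²/(2mw²), so ΔE = (4² − 1²) π²ℏ²/(2mw²).
ΔE = 15 × π² / (2 × 3.19 × 4.37²) = 1.215.

ΔE = 1.22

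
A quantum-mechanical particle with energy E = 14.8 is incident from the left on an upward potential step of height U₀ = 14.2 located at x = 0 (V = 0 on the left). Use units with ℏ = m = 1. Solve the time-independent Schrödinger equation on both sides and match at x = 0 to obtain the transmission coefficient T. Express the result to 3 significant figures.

T = 0.558

The wavenumbers are k₁ = √(2mE)/ℏ = 5.441 on the left and k₂ = √(2m(E − U₀))/ℏ = 1.095 on the right.
Matching ψ and ψ′ at x = 0 gives r = (k₁ − k₂)/(k₁ + k₂), so R = r² = 0.4420 and T = 1 − R = 0.5580.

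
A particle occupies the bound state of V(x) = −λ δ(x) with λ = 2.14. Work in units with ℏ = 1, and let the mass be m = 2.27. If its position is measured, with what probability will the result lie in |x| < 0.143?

The normalised bound state is ψ = √κ e^{−κ|x|} with κ = mλ/ℏ² = 4.858.
P(|x| < d) = ∫_{−d}^{d} κ e^{−2κ|x|} dx = 1 − e^{−2κd} = 1 − e^{−1.389} = 0.7508.

P = 0.751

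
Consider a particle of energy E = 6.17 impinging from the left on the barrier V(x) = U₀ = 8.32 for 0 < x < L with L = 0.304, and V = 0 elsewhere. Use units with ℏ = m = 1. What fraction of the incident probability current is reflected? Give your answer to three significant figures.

E < U₀: inside the barrier ψ ∝ e^{±κx} with κ = √(2m(U₀ − E))/ℏ = 2.074.
κL = 0.6304, sinh(κL) = 0.6730.
The exact tunnelling result is T⁻¹ = 1 + U₀² sinh²(κL) / [4E(U₀ − E)] = 1.591, so T = 0.629.
R = 1 − T = 0.371.

R = 0.371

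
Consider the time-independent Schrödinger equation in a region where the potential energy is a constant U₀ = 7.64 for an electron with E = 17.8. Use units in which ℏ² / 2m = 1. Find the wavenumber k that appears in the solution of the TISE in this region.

With E > U₀ the solution is oscillatory, ψ ∝ e^{±ikx} with k = √(2m(E − U₀))/ℏ.
k = √(2 × 0.5 × 10.16) = 3.187.

k = 3.19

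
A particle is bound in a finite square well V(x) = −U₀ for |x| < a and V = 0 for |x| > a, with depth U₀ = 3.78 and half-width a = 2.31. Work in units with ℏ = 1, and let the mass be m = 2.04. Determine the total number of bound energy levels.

N = 6

The dimensionless depth is z₀ = a√(2mU₀)/ℏ = 2.31 × √(15.42) = 9.072.
A new bound state (alternating even/odd) appears each time z₀ passes a multiple of π/2, so N = ⌊2z₀/π⌋ + 1 = ⌊5.775⌋ + 1 = 6.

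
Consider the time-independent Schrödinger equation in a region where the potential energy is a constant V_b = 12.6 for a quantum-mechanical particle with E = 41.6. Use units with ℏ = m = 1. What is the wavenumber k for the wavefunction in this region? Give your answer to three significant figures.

k = 7.62

With E > V_b the solution is oscillatory, ψ ∝ e^{±ikx} with k = √(2m(E − V_b))/ℏ.
k = √(2 × 1 × 29) = 7.616.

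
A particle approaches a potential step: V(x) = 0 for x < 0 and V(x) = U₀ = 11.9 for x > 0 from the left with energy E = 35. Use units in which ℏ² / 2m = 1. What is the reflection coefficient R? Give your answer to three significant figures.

R = 0.0107

The wavenumbers are k₁ = √(2mE)/ℏ = 5.916 on the left and k₂ = √(2m(E − U₀))/ℏ = 4.806 on the right.
Continuity of ψ and ψ′ at the step yields the reflection amplitude r = (k₁ − k₂)/(k₁ + k₂) = 0.1035; thus R = |r|² = 0.01071, T = 0.9893.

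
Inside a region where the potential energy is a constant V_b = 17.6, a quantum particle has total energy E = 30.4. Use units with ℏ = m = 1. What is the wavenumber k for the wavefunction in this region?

With E > V_b the solution is oscillatory, ψ ∝ e^{±ikx} with k = √(2m(E − V_b))/ℏ.
k = √(2 × 1 × 12.8) = 5.060.

k = 5.06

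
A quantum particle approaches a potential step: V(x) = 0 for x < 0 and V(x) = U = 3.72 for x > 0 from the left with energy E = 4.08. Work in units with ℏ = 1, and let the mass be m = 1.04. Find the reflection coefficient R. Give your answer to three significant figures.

The wavenumbers are k₁ = √(2mE)/ℏ = 2.913 on the left and k₂ = √(2m(E − U))/ℏ = 0.8653 on the right.
Continuity of ψ and ψ′ at the step yields the reflection amplitude r = (k₁ − k₂)/(k₁ + k₂) = 0.5420; thus R = |r|² = 0.2937, T = 0.7063.

R = 0.294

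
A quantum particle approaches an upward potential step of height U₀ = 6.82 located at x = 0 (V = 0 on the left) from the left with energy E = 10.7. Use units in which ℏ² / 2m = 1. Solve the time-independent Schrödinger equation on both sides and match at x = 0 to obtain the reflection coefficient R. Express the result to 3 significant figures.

The wavenumbers are k₁ = √(2mE)/ℏ = 3.271 on the left and k₂ = √(2m(E − U₀))/ℏ = 1.970 on the right.
Continuity of ψ and ψ′ at the step yields the reflection amplitude r = (k₁ − k₂)/(k₁ + k₂) = 0.2483; thus R = |r|² = 0.06165, T = 0.9383.

R = 0.0617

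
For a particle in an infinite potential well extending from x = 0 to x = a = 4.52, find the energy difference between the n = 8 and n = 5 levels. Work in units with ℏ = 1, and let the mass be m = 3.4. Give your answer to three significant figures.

ΔE = 2.77

E_n = n²π²ℏ²/(2ma²), so ΔE = (8² − 5²) π²ℏ²/(2ma²).
ΔE = 39 × π² / (2 × 3.4 × 4.52²) = 2.771.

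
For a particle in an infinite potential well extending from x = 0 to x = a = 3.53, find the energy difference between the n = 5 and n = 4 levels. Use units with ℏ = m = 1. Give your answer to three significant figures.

ΔE = 3.56

E_n = n²π²ℏ²/(2ma²), so ΔE = (5² − 4²) π²ℏ²/(2ma²).
ΔE = 9 × π² / (2 × 1 × 3.53²) = 3.564.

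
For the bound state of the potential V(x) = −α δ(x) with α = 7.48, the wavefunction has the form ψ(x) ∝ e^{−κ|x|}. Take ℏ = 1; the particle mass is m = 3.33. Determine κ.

κ = 24.9

Integrating the TISE across x = 0 gives the cusp condition ψ'(0⁺) − ψ'(0⁻) = −(2mα/ℏ²)ψ(0).
With ψ ∝ e^{−κ|x|} this yields −2κ = −2mα/ℏ², so κ = mα/ℏ² = 24.91.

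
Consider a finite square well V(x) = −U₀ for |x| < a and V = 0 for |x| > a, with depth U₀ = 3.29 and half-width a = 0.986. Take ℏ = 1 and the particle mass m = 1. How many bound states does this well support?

N = 2

The dimensionless depth is z₀ = a√(2mU₀)/ℏ = 0.986 × √(6.580) = 2.529.
A new bound state (alternating even/odd) appears each time z₀ passes a multiple of π/2, so N = ⌊2z₀/π⌋ + 1 = ⌊1.610⌋ + 1 = 2.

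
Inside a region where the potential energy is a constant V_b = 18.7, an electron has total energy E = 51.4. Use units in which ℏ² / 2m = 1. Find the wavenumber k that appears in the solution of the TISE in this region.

k = 5.72

With E > V_b the solution is oscillatory, ψ ∝ e^{±ikx} with k = √(2m(E − V_b))/ℏ.
k = √(2 × 0.5 × 32.7) = 5.718.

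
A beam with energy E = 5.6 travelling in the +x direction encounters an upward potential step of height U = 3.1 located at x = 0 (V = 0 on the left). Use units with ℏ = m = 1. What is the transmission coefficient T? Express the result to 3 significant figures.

T = 0.960

On each side the TISE gives plane waves with k = √(2m(E − V))/ℏ: k₁ = √(2·1·5.6) = 3.347, k₂ = √(2·1·2.5) = 2.236.
Matching ψ and ψ′ at x = 0 gives r = (k₁ − k₂)/(k₁ + k₂), so R = r² = 0.03957 and T = 1 − R = 0.9604.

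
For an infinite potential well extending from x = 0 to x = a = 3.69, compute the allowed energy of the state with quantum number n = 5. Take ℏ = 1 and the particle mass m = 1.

The infinite-well eigenfunctions ψ_n = √(2/a) sin(nπx/a) vanish at both walls, giving E_n = n²π²ℏ²/(2ma²).
E_5 = 5² × π² / (2 × 1 × 3.69²) = 9.061.

E = 9.06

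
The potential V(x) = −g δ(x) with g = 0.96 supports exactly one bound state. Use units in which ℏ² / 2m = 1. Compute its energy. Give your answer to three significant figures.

For x ≠ 0 the bound state is ψ ∝ e^{−κ|x|}; integrating the TISE across the delta gives the cusp condition 2κ = 2mg/ℏ², so κ = 0.4800.
Then E = −ℏ²κ²/(2m) = −mg²/(2ℏ²) = -0.2304.

E = -0.230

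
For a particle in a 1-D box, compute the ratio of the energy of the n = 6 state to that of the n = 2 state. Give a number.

Since E_n ∝ n², the ratio is (6/2)² = 9.

9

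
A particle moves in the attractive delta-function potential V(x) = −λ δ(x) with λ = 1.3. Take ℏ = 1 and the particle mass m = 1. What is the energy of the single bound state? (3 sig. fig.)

The bound state is ψ(x) = √κ e^{−κ|x|}. The derivative jump ψ'(0⁺) − ψ'(0⁻) = −(2mλ/ℏ²)ψ(0) fixes κ = mλ/ℏ² = 1.300.
Then E = −ℏ²κ²/(2m) = −mλ²/(2ℏ²) = -0.8450.

E = -0.845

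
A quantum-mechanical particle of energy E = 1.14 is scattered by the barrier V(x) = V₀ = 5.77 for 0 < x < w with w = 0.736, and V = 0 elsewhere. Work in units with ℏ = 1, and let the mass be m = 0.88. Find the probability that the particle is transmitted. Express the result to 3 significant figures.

T = 0.0377

E < V₀: inside the barrier ψ ∝ e^{±κx} with κ = √(2m(V₀ − E))/ℏ = 2.855.
κw = 2.101, sinh(κw) = 4.026.
The exact tunnelling result is T⁻¹ = 1 + V₀² sinh²(κw) / [4E(V₀ − E)] = 26.56, so T = 0.0377.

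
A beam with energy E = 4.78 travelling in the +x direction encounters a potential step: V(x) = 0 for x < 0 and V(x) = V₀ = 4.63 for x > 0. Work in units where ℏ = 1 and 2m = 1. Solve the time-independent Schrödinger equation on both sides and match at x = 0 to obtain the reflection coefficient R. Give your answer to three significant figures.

R = 0.489

On each side the TISE gives plane waves with k = √(2m(E − V))/ℏ: k₁ = √(2·½·4.78) = 2.186, k₂ = √(2·½·0.15) = 0.3873.
Continuity of ψ and ψ′ at the step yields the reflection amplitude r = (k₁ − k₂)/(k₁ + k₂) = 0.6990; thus R = |r|² = 0.4886, T = 0.5114.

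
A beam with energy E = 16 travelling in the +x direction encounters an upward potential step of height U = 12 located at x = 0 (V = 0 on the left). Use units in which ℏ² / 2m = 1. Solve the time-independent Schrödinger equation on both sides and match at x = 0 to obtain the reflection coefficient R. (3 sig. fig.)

R = 0.111

The wavenumbers are k₁ = √(2mE)/ℏ = 4.000 on the left and k₂ = √(2m(E − U))/ℏ = 2.000 on the right.
Continuity of ψ and ψ′ at the step yields the reflection amplitude r = (k₁ − k₂)/(k₁ + k₂) = 0.3333; thus R = |r|² = 0.1111, T = 0.8889.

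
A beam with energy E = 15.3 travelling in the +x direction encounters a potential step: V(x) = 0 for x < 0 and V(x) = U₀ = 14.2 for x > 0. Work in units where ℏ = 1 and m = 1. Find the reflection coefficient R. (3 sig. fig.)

R = 0.333

On each side the TISE gives plane waves with k = √(2m(E − V))/ℏ: k₁ = √(2·1·15.3) = 5.532, k₂ = √(2·1·1.1) = 1.483.
Matching ψ and ψ′ at x = 0 gives r = (k₁ − k₂)/(k₁ + k₂), so R = r² = 0.3331 and T = 1 − R = 0.6669.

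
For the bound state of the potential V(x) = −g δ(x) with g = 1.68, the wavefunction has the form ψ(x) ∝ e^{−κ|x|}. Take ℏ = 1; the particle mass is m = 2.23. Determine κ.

κ = 3.75

Integrating the TISE across x = 0 gives the cusp condition ψ'(0⁺) − ψ'(0⁻) = −(2mg/ℏ²)ψ(0).
With ψ ∝ e^{−κ|x|} this yields −2κ = −2mg/ℏ², so κ = mg/ℏ² = 3.746.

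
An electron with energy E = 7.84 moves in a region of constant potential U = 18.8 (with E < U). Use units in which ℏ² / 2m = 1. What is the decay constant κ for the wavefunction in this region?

Since E < U the TISE in this region is ψ'' = κ²ψ with κ = √(2m(U − E))/ℏ.
κ = √(2 × 0.5 × 10.96) = 3.311.

κ = 3.31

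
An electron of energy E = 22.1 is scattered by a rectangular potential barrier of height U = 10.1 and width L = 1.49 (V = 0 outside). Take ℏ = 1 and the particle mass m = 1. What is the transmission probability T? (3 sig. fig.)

E > U: inside the barrier k₂ = √(2m(E − U))/ℏ = 4.899, k₂L = 7.299.
Matching at both interfaces gives T⁻¹ = 1 + U² sin²(k₂L) / [4E(E − U)] = 1.070, hence T = 0.935.

T = 0.935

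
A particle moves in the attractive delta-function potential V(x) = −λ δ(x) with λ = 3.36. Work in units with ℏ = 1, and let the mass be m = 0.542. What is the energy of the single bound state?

E = -3.06

For x ≠ 0 the bound state is ψ ∝ e^{−κ|x|}; integrating the TISE across the delta gives the cusp condition 2κ = 2mλ/ℏ², so κ = 1.821.
Then E = −ℏ²κ²/(2m) = −mλ²/(2ℏ²) = -3.059.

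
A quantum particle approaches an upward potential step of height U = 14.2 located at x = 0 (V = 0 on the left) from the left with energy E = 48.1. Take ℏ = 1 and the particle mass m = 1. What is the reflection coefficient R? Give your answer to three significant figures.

R = 0.00761

On each side the TISE gives plane waves with k = √(2m(E − V))/ℏ: k₁ = √(2·1·48.1) = 9.808, k₂ = √(2·1·33.9) = 8.234.
Continuity of ψ and ψ′ at the step yields the reflection amplitude r = (k₁ − k₂)/(k₁ + k₂) = 0.08724; thus R = |r|² = 0.007612, T = 0.9924.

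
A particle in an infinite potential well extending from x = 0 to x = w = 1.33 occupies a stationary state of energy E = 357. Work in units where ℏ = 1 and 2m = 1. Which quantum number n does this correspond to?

From E_n = n²π²ℏ²/(2mw²) invert to n = √(2mw²E)/(πℏ).
n = (1.33/π) × √(2 × 0.5 × 357) = 7.999 → n = 8.

n = 8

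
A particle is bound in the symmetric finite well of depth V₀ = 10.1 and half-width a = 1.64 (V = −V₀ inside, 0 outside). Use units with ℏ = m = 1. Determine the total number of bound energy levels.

N = 5

Define the well-strength parameter z₀ = (a/ℏ)√(2mV₀) = 1.64 × √(2·1·10.1) = 7.371.
A new bound state (alternating even/odd) appears each time z₀ passes a multiple of π/2, so N = ⌊2z₀/π⌋ + 1 = ⌊4.692⌋ + 1 = 5.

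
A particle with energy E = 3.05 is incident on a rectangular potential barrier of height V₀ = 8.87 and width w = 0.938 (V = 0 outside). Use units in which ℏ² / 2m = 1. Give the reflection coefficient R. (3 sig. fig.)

R = 0.962

E < V₀: inside the barrier ψ ∝ e^{±κx} with κ = √(2m(V₀ − E))/ℏ = 2.412.
κw = 2.263, sinh(κw) = 4.753.
Matching ψ, ψ′ at both faces gives T = [1 + V₀² sinh²(κw) / (4E(V₀ − E))]⁻¹ = 1/26.04 = 0.0384.
R = 1 − T = 0.962.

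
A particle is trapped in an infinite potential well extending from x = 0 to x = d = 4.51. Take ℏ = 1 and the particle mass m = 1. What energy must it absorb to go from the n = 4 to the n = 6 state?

E_n = n²π²ℏ²/(2md²), so ΔE = (6² − 4²) π²ℏ²/(2md²).
ΔE = 20 × π² / (2 × 1 × 4.51²) = 4.852.

ΔE = 4.85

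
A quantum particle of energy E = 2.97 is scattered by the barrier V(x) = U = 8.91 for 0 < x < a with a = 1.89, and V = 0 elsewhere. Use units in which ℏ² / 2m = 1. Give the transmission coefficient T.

Since E < U the interior solution is evanescent with decay constant κ = √(2m(U − E))/ℏ = 2.437.
κa = 4.606, sinh(κa) = 50.05.
Matching ψ, ψ′ at both faces gives T = [1 + U² sinh²(κa) / (4E(U − E))]⁻¹ = 1/2819 = 0.000355.

T = 0.000355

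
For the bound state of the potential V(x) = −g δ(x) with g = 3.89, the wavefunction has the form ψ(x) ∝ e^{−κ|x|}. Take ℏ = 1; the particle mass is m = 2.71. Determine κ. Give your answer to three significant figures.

κ = 10.5

Integrate −(ℏ²/2m)ψ'' − gδ(x)ψ = Eψ from −ε to +ε: the ψ'' term gives ψ'(0⁺) − ψ'(0⁻) and the δ term gives −(2mg/ℏ²)ψ(0).
With ψ ∝ e^{−κ|x|} this yields −2κ = −2mg/ℏ², so κ = mg/ℏ² = 10.54.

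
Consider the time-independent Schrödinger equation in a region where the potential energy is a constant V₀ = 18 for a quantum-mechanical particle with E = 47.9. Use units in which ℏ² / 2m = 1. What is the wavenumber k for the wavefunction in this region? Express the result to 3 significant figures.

k = 5.47

With E > V₀ the solution is oscillatory, ψ ∝ e^{±ikx} with k = √(2m(E − V₀))/ℏ.
k = √(2 × 0.5 × 29.9) = 5.468.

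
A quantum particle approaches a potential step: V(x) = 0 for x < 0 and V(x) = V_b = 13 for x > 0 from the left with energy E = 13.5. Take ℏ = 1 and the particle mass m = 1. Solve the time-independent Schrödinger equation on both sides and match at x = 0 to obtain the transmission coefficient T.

T = 0.541

The wavenumbers are k₁ = √(2mE)/ℏ = 5.196 on the left and k₂ = √(2m(E − V_b))/ℏ = 1.000 on the right.
Matching ψ and ψ′ at x = 0 gives r = (k₁ − k₂)/(k₁ + k₂), so R = r² = 0.4586 and T = 1 − R = 0.5414.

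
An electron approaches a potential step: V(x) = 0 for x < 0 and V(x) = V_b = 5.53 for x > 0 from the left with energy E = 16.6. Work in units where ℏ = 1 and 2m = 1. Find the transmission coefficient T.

T = 0.990

The wavenumbers are k₁ = √(2mE)/ℏ = 4.074 on the left and k₂ = √(2m(E − V_b))/ℏ = 3.327 on the right.
Matching ψ and ψ′ at x = 0 gives r = (k₁ − k₂)/(k₁ + k₂), so R = r² = 0.01019 and T = 1 − R = 0.9898.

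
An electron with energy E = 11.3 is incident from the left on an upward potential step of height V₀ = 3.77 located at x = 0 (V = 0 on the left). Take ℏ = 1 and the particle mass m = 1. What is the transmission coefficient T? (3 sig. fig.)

T = 0.990

The wavenumbers are k₁ = √(2mE)/ℏ = 4.754 on the left and k₂ = √(2m(E − V₀))/ℏ = 3.881 on the right.
Continuity of ψ and ψ′ at the step yields the reflection amplitude r = (k₁ − k₂)/(k₁ + k₂) = 0.1011; thus R = |r|² = 0.01023, T = 0.9898.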